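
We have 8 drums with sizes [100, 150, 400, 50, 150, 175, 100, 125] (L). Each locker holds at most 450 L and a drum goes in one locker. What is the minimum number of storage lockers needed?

3

Total = 400 + 175 + 150 + 150 + 125 + 100 + 100 + 50 = 1250 L.
Lower bound: ⌈1250/450⌉ = 3 storage lockers.
A packing using 3 storage lockers:
  locker 1: 400 + 50 = 450
  locker 2: 175 + 150 + 125 = 450
  locker 3: 150 + 100 + 100 = 350
This matches the lower bound, so 3 is optimal.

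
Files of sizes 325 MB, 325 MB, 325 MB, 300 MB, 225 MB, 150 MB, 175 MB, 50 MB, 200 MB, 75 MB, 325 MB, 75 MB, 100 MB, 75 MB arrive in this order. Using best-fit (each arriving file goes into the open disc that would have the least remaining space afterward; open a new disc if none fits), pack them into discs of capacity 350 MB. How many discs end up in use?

9

  325 → disc 1 (new)  [load 325/350]
  325 → disc 2 (new)  [load 325/350]
  325 → disc 3 (new)  [load 325/350]
  300 → disc 4 (new)  [load 300/350]
  225 → disc 5 (new)  [load 225/350]
  150 → disc 6 (new)  [load 150/350]
  175 → disc 6  [load 325/350]
  50 → disc 4  [load 350/350]
  200 → disc 7 (new)  [load 200/350]
  75 → disc 5  [load 300/350]
  325 → disc 8 (new)  [load 325/350]
  75 → disc 7  [load 275/350]
  100 → disc 9 (new)  [load 100/350]
  75 → disc 7  [load 350/350]
9 discs opened.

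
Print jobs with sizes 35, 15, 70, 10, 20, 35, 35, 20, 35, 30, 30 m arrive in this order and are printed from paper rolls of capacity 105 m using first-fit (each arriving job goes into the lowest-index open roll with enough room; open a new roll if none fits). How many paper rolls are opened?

4

  35 → roll 1 (new)  [load 35/105]
  15 → roll 1  [load 50/105]
  70 → roll 2 (new)  [load 70/105]
  10 → roll 1  [load 60/105]
  20 → roll 1  [load 80/105]
  35 → roll 2  [load 105/105]
  35 → roll 3 (new)  [load 35/105]
  20 → roll 1  [load 100/105]
  35 → roll 3  [load 70/105]
  30 → roll 3  [load 100/105]
  30 → roll 4 (new)  [load 30/105]
4 paper rolls opened.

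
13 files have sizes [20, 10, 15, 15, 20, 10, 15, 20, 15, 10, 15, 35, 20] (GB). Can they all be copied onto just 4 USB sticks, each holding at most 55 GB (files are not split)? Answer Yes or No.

Yes

A valid assignment using 4 USB sticks:
  USB stick 1: 35 + 20 = 55
  USB stick 2: 20 + 20 + 15 = 55
  USB stick 3: 20 + 15 + 10 + 10 = 55
  USB stick 4: 15 + 15 + 15 + 10 = 55
Every load is within 55 GB, so 4 USB sticks suffice.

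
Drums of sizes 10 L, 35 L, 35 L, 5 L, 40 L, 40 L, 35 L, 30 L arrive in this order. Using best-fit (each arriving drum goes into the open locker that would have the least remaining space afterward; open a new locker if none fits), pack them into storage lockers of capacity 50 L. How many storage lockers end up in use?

6

  10 → locker 1 (new)  [load 10/50]
  35 → locker 1  [load 45/50]
  35 → locker 2 (new)  [load 35/50]
  5 → locker 1  [load 50/50]
  40 → locker 3 (new)  [load 40/50]
  40 → locker 4 (new)  [load 40/50]
  35 → locker 5 (new)  [load 35/50]
  30 → locker 6 (new)  [load 30/50]
6 storage lockers opened.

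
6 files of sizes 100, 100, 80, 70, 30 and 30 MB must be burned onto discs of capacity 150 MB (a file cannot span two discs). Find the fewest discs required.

3

Total = 100 + 100 + 80 + 70 + 30 + 30 = 410 MB.
Lower bound: ⌈410/150⌉ = 3 discs.
A packing using 3 discs:
  disc 1: 100 + 30 = 130
  disc 2: 100 + 30 = 130
  disc 3: 80 + 70 = 150
This matches the lower bound, so 3 is optimal.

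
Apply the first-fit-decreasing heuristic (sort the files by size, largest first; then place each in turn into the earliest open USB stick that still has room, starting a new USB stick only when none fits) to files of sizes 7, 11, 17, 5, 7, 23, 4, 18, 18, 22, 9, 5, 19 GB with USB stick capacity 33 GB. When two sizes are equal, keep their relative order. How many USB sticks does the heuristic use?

6

Sorted descending: 23, 22, 19, 18, 18, 17, 11, 9, 7, 7, 5, 5, 4.
  23 → USB stick 1 (new)  [load 23/33]
  22 → USB stick 2 (new)  [load 22/33]
  19 → USB stick 3 (new)  [load 19/33]
  18 → USB stick 4 (new)  [load 18/33]
  18 → USB stick 5 (new)  [load 18/33]
  17 → USB stick 6 (new)  [load 17/33]
  11 → USB stick 2  [load 33/33]
  9 → USB stick 1  [load 32/33]
  7 → USB stick 3  [load 26/33]
  7 → USB stick 3  [load 33/33]
  5 → USB stick 4  [load 23/33]
  5 → USB stick 4  [load 28/33]
  4 → USB stick 4  [load 32/33]
6 USB sticks opened.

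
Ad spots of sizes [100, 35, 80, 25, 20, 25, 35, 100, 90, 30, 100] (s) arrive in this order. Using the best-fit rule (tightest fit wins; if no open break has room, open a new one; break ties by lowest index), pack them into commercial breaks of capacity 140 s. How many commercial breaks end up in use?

6

  100 → break 1 (new)  [load 100/140]
  35 → break 1  [load 135/140]
  80 → break 2 (new)  [load 80/140]
  25 → break 2  [load 105/140]
  20 → break 2  [load 125/140]
  25 → break 3 (new)  [load 25/140]
  35 → break 3  [load 60/140]
  100 → break 4 (new)  [load 100/140]
  90 → break 5 (new)  [load 90/140]
  30 → break 4  [load 130/140]
  100 → break 6 (new)  [load 100/140]
6 commercial breaks opened.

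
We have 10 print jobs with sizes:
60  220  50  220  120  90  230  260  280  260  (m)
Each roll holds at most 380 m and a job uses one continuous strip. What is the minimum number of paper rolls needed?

Total = 280 + 260 + 260 + 230 + 220 + 220 + 120 + 90 + 60 + 50 = 1790 m.
Lower bound: ⌈1790/380⌉ = 5 paper rolls.
Also, 6 print jobs each exceed 190 m, and no two of those can share a roll, so at least 6 paper rolls are needed.
A packing using 6 paper rolls:
  roll 1: 280 + 90 = 370
  roll 2: 260 + 120 = 380
  roll 3: 260 + 60 + 50 = 370
  roll 4: 230 = 230
  roll 5: 220 = 220
  roll 6: 220 = 220
This matches the lower bound, so 6 is optimal.

6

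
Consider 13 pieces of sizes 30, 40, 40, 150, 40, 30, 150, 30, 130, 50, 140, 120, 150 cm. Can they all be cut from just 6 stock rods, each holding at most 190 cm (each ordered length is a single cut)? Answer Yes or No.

Yes

A valid assignment using 6 stock rods:
  stock rod 1: 150 + 40 = 190
  stock rod 2: 150 + 40 = 190
  stock rod 3: 150 + 40 = 190
  stock rod 4: 140 + 50 = 190
  stock rod 5: 130 + 30 + 30 = 190
  stock rod 6: 120 + 30 = 150
Every load is within 190 cm, so 6 stock rods suffice.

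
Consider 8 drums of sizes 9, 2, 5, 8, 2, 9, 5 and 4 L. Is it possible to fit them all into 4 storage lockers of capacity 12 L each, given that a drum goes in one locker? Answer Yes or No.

A valid assignment using 4 storage lockers:
  locker 1: 9 + 2 = 11
  locker 2: 9 + 2 = 11
  locker 3: 8 + 4 = 12
  locker 4: 5 + 5 = 10
Every load is within 12 L, so 4 storage lockers suffice.

Yes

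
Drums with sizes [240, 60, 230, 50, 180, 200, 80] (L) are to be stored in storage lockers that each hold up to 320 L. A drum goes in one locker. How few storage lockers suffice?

Total = 240 + 230 + 200 + 180 + 80 + 60 + 50 = 1040 L.
Lower bound: ⌈1040/320⌉ = 4 storage lockers.
A packing using 4 storage lockers:
  locker 1: 240 + 80 = 320
  locker 2: 230 + 60 = 290
  locker 3: 200 + 50 = 250
  locker 4: 180 = 180
This matches the lower bound, so 4 is optimal.

4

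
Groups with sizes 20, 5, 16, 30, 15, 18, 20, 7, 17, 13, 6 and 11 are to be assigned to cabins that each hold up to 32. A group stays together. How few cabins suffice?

Total = 30 + 20 + 20 + 18 + 17 + 16 + 15 + 13 + 11 + 7 + 6 + 5 = 178.
Lower bound: ⌈178/32⌉ = 6 cabins.
A packing using 6 cabins:
  cabin 1: 30 = 30
  cabin 2: 20 + 11 = 31
  cabin 3: 20 + 7 + 5 = 32
  cabin 4: 18 + 13 = 31
  cabin 5: 17 + 15 = 32
  cabin 6: 16 + 6 = 22
This matches the lower bound, so 6 is optimal.

6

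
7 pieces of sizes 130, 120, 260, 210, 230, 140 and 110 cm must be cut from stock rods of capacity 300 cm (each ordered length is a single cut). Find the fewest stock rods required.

5

Total = 260 + 230 + 210 + 140 + 130 + 120 + 110 = 1200 cm.
Lower bound: ⌈1200/300⌉ = 4 stock rods.
A packing using 5 stock rods:
  stock rod 1: 260 = 260
  stock rod 2: 230 = 230
  stock rod 3: 210 = 210
  stock rod 4: 140 + 130 = 270
  stock rod 5: 120 + 110 = 230
No arrangement into 4 stock rods stays within capacity, so 5 is optimal.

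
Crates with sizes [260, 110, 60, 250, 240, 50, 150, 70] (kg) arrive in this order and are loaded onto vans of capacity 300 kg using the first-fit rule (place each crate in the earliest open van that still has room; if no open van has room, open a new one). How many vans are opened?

5

  260 → van 1 (new)  [load 260/300]
  110 → van 2 (new)  [load 110/300]
  60 → van 2  [load 170/300]
  250 → van 3 (new)  [load 250/300]
  240 → van 4 (new)  [load 240/300]
  50 → van 2  [load 220/300]
  150 → van 5 (new)  [load 150/300]
  70 → van 2  [load 290/300]
5 vans opened.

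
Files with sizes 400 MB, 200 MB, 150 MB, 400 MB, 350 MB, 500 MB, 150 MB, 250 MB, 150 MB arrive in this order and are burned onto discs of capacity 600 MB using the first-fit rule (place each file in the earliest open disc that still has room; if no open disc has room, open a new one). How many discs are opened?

  400 → disc 1 (new)  [load 400/600]
  200 → disc 1  [load 600/600]
  150 → disc 2 (new)  [load 150/600]
  400 → disc 2  [load 550/600]
  350 → disc 3 (new)  [load 350/600]
  500 → disc 4 (new)  [load 500/600]
  150 → disc 3  [load 500/600]
  250 → disc 5 (new)  [load 250/600]
  150 → disc 5  [load 400/600]
5 discs opened.

5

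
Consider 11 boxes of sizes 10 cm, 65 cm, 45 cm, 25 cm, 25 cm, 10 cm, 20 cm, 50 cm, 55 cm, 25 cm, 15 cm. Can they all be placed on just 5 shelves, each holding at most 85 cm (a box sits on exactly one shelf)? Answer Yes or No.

A valid assignment using 5 shelves:
  shelf 1: 65 + 20 = 85
  shelf 2: 55 + 25 = 80
  shelf 3: 50 + 25 + 10 = 85
  shelf 4: 45 + 25 + 15 = 85
  shelf 5: 10 = 10
Every load is within 85 cm, so 5 shelves suffice.

Yes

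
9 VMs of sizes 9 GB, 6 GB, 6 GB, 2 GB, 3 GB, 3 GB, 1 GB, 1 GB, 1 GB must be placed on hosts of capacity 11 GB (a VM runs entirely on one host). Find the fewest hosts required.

3

Total = 9 + 6 + 6 + 3 + 3 + 2 + 1 + 1 + 1 = 32 GB.
Lower bound: ⌈32/11⌉ = 3 hosts.
A packing using 3 hosts:
  host 1: 9 + 2 = 11
  host 2: 6 + 3 + 1 + 1 = 11
  host 3: 6 + 3 + 1 = 10
This matches the lower bound, so 3 is optimal.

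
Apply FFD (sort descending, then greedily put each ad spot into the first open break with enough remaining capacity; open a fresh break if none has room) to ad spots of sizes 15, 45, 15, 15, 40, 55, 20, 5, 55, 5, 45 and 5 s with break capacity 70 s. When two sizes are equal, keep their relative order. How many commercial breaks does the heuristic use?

Sorted descending: 55, 55, 45, 45, 40, 20, 15, 15, 15, 5, 5, 5.
  55 → break 1 (new)  [load 55/70]
  55 → break 2 (new)  [load 55/70]
  45 → break 3 (new)  [load 45/70]
  45 → break 4 (new)  [load 45/70]
  40 → break 5 (new)  [load 40/70]
  20 → break 3  [load 65/70]
  15 → break 1  [load 70/70]
  15 → break 2  [load 70/70]
  15 → break 4  [load 60/70]
  5 → break 3  [load 70/70]
  5 → break 4  [load 65/70]
  5 → break 4  [load 70/70]
5 commercial breaks opened.

5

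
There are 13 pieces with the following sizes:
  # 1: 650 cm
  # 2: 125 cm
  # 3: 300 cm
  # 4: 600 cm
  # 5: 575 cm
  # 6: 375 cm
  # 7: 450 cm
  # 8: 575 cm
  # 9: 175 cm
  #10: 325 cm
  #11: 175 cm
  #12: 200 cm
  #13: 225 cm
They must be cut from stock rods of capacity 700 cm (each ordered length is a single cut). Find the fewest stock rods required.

Total = 650 + 600 + 575 + 575 + 450 + 375 + 325 + 300 + 225 + 200 + 175 + 175 + 125 = 4750 cm.
Lower bound: ⌈4750/700⌉ = 7 stock rods.
A packing using 8 stock rods:
  stock rod 1: 650 = 650
  stock rod 2: 600 = 600
  stock rod 3: 575 + 125 = 700
  stock rod 4: 575 = 575
  stock rod 5: 450 + 225 = 675
  stock rod 6: 375 + 325 = 700
  stock rod 7: 300 + 200 + 175 = 675
  stock rod 8: 175 = 175
No arrangement into 7 stock rods stays within capacity, so 8 is optimal.

8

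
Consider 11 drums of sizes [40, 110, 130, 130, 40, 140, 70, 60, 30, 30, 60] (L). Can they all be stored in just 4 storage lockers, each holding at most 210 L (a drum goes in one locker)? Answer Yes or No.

Total = 840 L; ⌈840/210⌉ = 4.
The bound of 4 does not rule out 4, but exhaustive search shows no assignment into 4 storage lockers of capacity 210 L exists — the minimum is 5.

No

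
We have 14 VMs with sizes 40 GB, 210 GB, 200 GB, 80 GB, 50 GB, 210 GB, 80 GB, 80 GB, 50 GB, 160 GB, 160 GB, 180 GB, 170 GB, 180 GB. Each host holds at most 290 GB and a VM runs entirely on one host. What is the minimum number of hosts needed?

Total = 210 + 210 + 200 + 180 + 180 + 170 + 160 + 160 + 80 + 80 + 80 + 50 + 50 + 40 = 1850 GB.
Lower bound: ⌈1850/290⌉ = 7 hosts.
Also, 8 VMs each exceed 145 GB, and no two of those can share a host, so at least 8 hosts are needed.
A packing using 8 hosts:
  host 1: 210 + 80 = 290
  host 2: 210 + 80 = 290
  host 3: 200 + 80 = 280
  host 4: 180 + 50 + 50 = 280
  host 5: 180 + 40 = 220
  host 6: 170 = 170
  host 7: 160 = 160
  host 8: 160 = 160
This matches the lower bound, so 8 is optimal.

8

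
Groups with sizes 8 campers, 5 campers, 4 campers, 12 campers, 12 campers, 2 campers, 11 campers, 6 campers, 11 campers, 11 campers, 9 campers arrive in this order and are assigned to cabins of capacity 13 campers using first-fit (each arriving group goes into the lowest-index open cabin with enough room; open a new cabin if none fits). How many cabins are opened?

8

  8 → cabin 1 (new)  [load 8/13]
  5 → cabin 1  [load 13/13]
  4 → cabin 2 (new)  [load 4/13]
  12 → cabin 3 (new)  [load 12/13]
  12 → cabin 4 (new)  [load 12/13]
  2 → cabin 2  [load 6/13]
  11 → cabin 5 (new)  [load 11/13]
  6 → cabin 2  [load 12/13]
  11 → cabin 6 (new)  [load 11/13]
  11 → cabin 7 (new)  [load 11/13]
  9 → cabin 8 (new)  [load 9/13]
8 cabins opened.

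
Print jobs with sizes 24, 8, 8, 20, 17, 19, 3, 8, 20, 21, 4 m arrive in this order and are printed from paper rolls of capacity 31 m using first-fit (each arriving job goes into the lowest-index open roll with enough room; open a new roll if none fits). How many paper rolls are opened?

7

  24 → roll 1 (new)  [load 24/31]
  8 → roll 2 (new)  [load 8/31]
  8 → roll 2  [load 16/31]
  20 → roll 3 (new)  [load 20/31]
  17 → roll 4 (new)  [load 17/31]
  19 → roll 5 (new)  [load 19/31]
  3 → roll 1  [load 27/31]
  8 → roll 2  [load 24/31]
  20 → roll 6 (new)  [load 20/31]
  21 → roll 7 (new)  [load 21/31]
  4 → roll 1  [load 31/31]
7 paper rolls opened.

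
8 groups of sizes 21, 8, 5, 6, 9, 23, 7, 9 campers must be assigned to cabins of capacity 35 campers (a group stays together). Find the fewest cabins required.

Total = 23 + 21 + 9 + 9 + 8 + 7 + 6 + 5 = 88 campers.
Lower bound: ⌈88/35⌉ = 3 cabins.
A packing using 3 cabins:
  cabin 1: 23 + 9 = 32
  cabin 2: 21 + 9 + 5 = 35
  cabin 3: 8 + 7 + 6 = 21
This matches the lower bound, so 3 is optimal.

3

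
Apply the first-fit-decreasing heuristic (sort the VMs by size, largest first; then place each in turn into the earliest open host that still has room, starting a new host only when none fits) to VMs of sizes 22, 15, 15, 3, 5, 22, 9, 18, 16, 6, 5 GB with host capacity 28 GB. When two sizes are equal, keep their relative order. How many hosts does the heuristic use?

6

Sorted descending: 22, 22, 18, 16, 15, 15, 9, 6, 5, 5, 3.
  22 → host 1 (new)  [load 22/28]
  22 → host 2 (new)  [load 22/28]
  18 → host 3 (new)  [load 18/28]
  16 → host 4 (new)  [load 16/28]
  15 → host 5 (new)  [load 15/28]
  15 → host 6 (new)  [load 15/28]
  9 → host 3  [load 27/28]
  6 → host 1  [load 28/28]
  5 → host 2  [load 27/28]
  5 → host 4  [load 21/28]
  3 → host 4  [load 24/28]
6 hosts opened.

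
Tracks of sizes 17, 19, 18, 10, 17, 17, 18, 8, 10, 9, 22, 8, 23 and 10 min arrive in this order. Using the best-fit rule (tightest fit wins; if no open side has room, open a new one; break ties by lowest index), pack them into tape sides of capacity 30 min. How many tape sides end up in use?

  17 → side 1 (new)  [load 17/30]
  19 → side 2 (new)  [load 19/30]
  18 → side 3 (new)  [load 18/30]
  10 → side 2  [load 29/30]
  17 → side 4 (new)  [load 17/30]
  17 → side 5 (new)  [load 17/30]
  18 → side 6 (new)  [load 18/30]
  8 → side 3  [load 26/30]
  10 → side 6  [load 28/30]
  9 → side 1  [load 26/30]
  22 → side 7 (new)  [load 22/30]
  8 → side 7  [load 30/30]
  23 → side 8 (new)  [load 23/30]
  10 → side 4  [load 27/30]
8 tape sides opened.

8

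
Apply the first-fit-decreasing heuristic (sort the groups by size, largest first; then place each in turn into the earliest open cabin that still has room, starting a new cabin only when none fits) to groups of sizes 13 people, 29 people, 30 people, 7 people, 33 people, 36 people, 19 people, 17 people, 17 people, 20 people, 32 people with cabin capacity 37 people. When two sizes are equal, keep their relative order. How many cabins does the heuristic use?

Sorted descending: 36, 33, 32, 30, 29, 20, 19, 17, 17, 13, 7.
  36 → cabin 1 (new)  [load 36/37]
  33 → cabin 2 (new)  [load 33/37]
  32 → cabin 3 (new)  [load 32/37]
  30 → cabin 4 (new)  [load 30/37]
  29 → cabin 5 (new)  [load 29/37]
  20 → cabin 6 (new)  [load 20/37]
  19 → cabin 7 (new)  [load 19/37]
  17 → cabin 6  [load 37/37]
  17 → cabin 7  [load 36/37]
  13 → cabin 8 (new)  [load 13/37]
  7 → cabin 4  [load 37/37]
8 cabins opened.

8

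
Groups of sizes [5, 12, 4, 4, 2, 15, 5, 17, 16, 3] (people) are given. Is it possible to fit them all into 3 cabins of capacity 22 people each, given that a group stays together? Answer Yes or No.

No

Total = 83 people; ⌈83/22⌉ = 4.
At least 4 cabins are required, but only 3 are allowed.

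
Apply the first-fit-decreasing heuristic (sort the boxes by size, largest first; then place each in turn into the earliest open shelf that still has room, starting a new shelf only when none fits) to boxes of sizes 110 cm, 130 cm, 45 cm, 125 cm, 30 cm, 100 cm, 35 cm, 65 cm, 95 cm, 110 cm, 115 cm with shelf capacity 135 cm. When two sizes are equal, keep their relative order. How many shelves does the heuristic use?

8

Sorted descending: 130, 125, 115, 110, 110, 100, 95, 65, 45, 35, 30.
  130 → shelf 1 (new)  [load 130/135]
  125 → shelf 2 (new)  [load 125/135]
  115 → shelf 3 (new)  [load 115/135]
  110 → shelf 4 (new)  [load 110/135]
  110 → shelf 5 (new)  [load 110/135]
  100 → shelf 6 (new)  [load 100/135]
  95 → shelf 7 (new)  [load 95/135]
  65 → shelf 8 (new)  [load 65/135]
  45 → shelf 8  [load 110/135]
  35 → shelf 6  [load 135/135]
  30 → shelf 7  [load 125/135]
8 shelves opened.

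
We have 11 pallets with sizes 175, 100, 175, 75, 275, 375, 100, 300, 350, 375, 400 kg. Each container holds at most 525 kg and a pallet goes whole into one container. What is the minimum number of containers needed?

6

Total = 400 + 375 + 375 + 350 + 300 + 275 + 175 + 175 + 100 + 100 + 75 = 2700 kg.
Lower bound: ⌈2700/525⌉ = 6 containers.
A packing using 6 containers:
  container 1: 400 + 100 = 500
  container 2: 375 + 100 = 475
  container 3: 375 + 75 = 450
  container 4: 350 + 175 = 525
  container 5: 300 + 175 = 475
  container 6: 275 = 275
This matches the lower bound, so 6 is optimal.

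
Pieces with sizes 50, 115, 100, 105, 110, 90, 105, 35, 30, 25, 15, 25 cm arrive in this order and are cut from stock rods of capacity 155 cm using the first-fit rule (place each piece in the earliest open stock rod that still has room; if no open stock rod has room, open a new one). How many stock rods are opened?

6

  50 → stock rod 1 (new)  [load 50/155]
  115 → stock rod 2 (new)  [load 115/155]
  100 → stock rod 1  [load 150/155]
  105 → stock rod 3 (new)  [load 105/155]
  110 → stock rod 4 (new)  [load 110/155]
  90 → stock rod 5 (new)  [load 90/155]
  105 → stock rod 6 (new)  [load 105/155]
  35 → stock rod 2  [load 150/155]
  30 → stock rod 3  [load 135/155]
  25 → stock rod 4  [load 135/155]
  15 → stock rod 3  [load 150/155]
  25 → stock rod 5  [load 115/155]
6 stock rods opened.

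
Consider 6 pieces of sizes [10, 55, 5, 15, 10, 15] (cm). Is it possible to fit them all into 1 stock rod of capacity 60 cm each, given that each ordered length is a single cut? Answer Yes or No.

Total = 110 cm; ⌈110/60⌉ = 2.
At least 2 stock rods are required, but only 1 is allowed.

No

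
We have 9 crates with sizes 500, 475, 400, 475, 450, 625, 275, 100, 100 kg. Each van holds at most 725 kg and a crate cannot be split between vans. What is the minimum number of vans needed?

Total = 625 + 500 + 475 + 475 + 450 + 400 + 275 + 100 + 100 = 3400 kg.
Lower bound: ⌈3400/725⌉ = 5 vans.
Also, 6 crates each exceed 725/2 kg, and no two of those can share a van, so at least 6 vans are needed.
A packing using 6 vans:
  van 1: 625 + 100 = 725
  van 2: 500 + 100 = 600
  van 3: 475 = 475
  van 4: 475 = 475
  van 5: 450 + 275 = 725
  van 6: 400 = 400
This matches the lower bound, so 6 is optimal.

6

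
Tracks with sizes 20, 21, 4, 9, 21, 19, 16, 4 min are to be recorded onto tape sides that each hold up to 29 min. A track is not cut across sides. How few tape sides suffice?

Total = 21 + 21 + 20 + 19 + 16 + 9 + 4 + 4 = 114 min.
Lower bound: ⌈114/29⌉ = 4 tape sides.
Also, 5 tracks each exceed 29/2 min, and no two of those can share a side, so at least 5 tape sides are needed.
A packing using 5 tape sides:
  side 1: 21 + 4 + 4 = 29
  side 2: 21 = 21
  side 3: 20 + 9 = 29
  side 4: 19 = 19
  side 5: 16 = 16
This matches the lower bound, so 5 is optimal.

5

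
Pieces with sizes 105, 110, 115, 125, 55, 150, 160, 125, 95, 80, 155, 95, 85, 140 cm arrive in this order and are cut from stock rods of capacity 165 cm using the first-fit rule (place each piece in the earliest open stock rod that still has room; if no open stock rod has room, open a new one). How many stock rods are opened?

  105 → stock rod 1 (new)  [load 105/165]
  110 → stock rod 2 (new)  [load 110/165]
  115 → stock rod 3 (new)  [load 115/165]
  125 → stock rod 4 (new)  [load 125/165]
  55 → stock rod 1  [load 160/165]
  150 → stock rod 5 (new)  [load 150/165]
  160 → stock rod 6 (new)  [load 160/165]
  125 → stock rod 7 (new)  [load 125/165]
  95 → stock rod 8 (new)  [load 95/165]
  80 → stock rod 9 (new)  [load 80/165]
  155 → stock rod 10 (new)  [load 155/165]
  95 → stock rod 11 (new)  [load 95/165]
  85 → stock rod 9  [load 165/165]
  140 → stock rod 12 (new)  [load 140/165]
12 stock rods opened.

12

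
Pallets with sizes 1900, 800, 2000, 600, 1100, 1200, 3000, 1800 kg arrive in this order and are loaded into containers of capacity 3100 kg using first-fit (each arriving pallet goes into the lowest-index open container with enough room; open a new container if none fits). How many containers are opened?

5

  1900 → container 1 (new)  [load 1900/3100]
  800 → container 1  [load 2700/3100]
  2000 → container 2 (new)  [load 2000/3100]
  600 → container 2  [load 2600/3100]
  1100 → container 3 (new)  [load 1100/3100]
  1200 → container 3  [load 2300/3100]
  3000 → container 4 (new)  [load 3000/3100]
  1800 → container 5 (new)  [load 1800/3100]
5 containers opened.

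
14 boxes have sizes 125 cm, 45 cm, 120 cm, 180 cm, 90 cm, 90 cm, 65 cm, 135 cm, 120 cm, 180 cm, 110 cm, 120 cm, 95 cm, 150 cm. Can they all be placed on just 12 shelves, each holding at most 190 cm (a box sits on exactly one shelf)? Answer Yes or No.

A valid assignment using 11 shelves:
  shelf 1: 180 = 180
  shelf 2: 180 = 180
  shelf 3: 150 = 150
  shelf 4: 135 + 45 = 180
  shelf 5: 125 + 65 = 190
  shelf 6: 120 = 120
  shelf 7: 120 = 120
  shelf 8: 120 = 120
  shelf 9: 110 = 110
  shelf 10: 95 + 90 = 185
  shelf 11: 90 = 90
That uses only 11 ≤ 12, so 12 shelves are enough.

Yes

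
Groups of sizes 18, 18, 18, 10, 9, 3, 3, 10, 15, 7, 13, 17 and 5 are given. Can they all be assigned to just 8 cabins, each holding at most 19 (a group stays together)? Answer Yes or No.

No

Total = 146; ⌈146/19⌉ = 8.
The bound of 8 does not rule out 8, but exhaustive search shows no assignment into 8 cabins of capacity 19 exists — the minimum is 9.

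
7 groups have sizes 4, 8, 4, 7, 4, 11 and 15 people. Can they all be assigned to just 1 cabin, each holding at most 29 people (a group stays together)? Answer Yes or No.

No

Total = 53 people; ⌈53/29⌉ = 2.
At least 2 cabins are required, but only 1 is allowed.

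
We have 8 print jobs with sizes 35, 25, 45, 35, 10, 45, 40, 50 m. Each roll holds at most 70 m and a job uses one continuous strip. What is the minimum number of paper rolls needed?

5

Total = 50 + 45 + 45 + 40 + 35 + 35 + 25 + 10 = 285 m.
Lower bound: ⌈285/70⌉ = 5 paper rolls.
A packing using 5 paper rolls:
  roll 1: 50 + 10 = 60
  roll 2: 45 + 25 = 70
  roll 3: 45 = 45
  roll 4: 40 = 40
  roll 5: 35 + 35 = 70
This matches the lower bound, so 5 is optimal.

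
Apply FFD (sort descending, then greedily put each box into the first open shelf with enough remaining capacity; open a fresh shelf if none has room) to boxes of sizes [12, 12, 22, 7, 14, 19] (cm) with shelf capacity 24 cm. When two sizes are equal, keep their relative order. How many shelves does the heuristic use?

Sorted descending: 22, 19, 14, 12, 12, 7.
  22 → shelf 1 (new)  [load 22/24]
  19 → shelf 2 (new)  [load 19/24]
  14 → shelf 3 (new)  [load 14/24]
  12 → shelf 4 (new)  [load 12/24]
  12 → shelf 4  [load 24/24]
  7 → shelf 3  [load 21/24]
4 shelves opened.

4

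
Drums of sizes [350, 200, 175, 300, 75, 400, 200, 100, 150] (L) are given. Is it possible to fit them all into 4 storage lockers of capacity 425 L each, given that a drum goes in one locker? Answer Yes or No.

Total = 1950 L; ⌈1950/425⌉ = 5.
At least 5 storage lockers are required, but only 4 are allowed.

No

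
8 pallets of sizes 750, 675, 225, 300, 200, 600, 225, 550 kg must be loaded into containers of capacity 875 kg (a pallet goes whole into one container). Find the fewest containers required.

5

Total = 750 + 675 + 600 + 550 + 300 + 225 + 225 + 200 = 3525 kg.
Lower bound: ⌈3525/875⌉ = 5 containers.
A packing using 5 containers:
  container 1: 750 = 750
  container 2: 675 + 200 = 875
  container 3: 600 + 225 = 825
  container 4: 550 + 300 = 850
  container 5: 225 = 225
This matches the lower bound, so 5 is optimal.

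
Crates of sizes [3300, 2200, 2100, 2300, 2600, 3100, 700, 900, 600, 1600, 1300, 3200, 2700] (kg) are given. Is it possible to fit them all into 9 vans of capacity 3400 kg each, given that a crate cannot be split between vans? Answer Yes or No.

A valid assignment using 9 vans:
  van 1: 3300 = 3300
  van 2: 3200 = 3200
  van 3: 3100 = 3100
  van 4: 2700 + 700 = 3400
  van 5: 2600 + 600 = 3200
  van 6: 2300 + 900 = 3200
  van 7: 2200 = 2200
  van 8: 2100 + 1300 = 3400
  van 9: 1600 = 1600
Every load is within 3400 kg, so 9 vans suffice.

Yes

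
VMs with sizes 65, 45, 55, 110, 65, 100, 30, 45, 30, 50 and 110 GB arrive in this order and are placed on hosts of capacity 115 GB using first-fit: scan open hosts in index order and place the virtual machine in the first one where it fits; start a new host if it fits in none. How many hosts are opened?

  65 → host 1 (new)  [load 65/115]
  45 → host 1  [load 110/115]
  55 → host 2 (new)  [load 55/115]
  110 → host 3 (new)  [load 110/115]
  65 → host 4 (new)  [load 65/115]
  100 → host 5 (new)  [load 100/115]
  30 → host 2  [load 85/115]
  45 → host 4  [load 110/115]
  30 → host 2  [load 115/115]
  50 → host 6 (new)  [load 50/115]
  110 → host 7 (new)  [load 110/115]
7 hosts opened.

7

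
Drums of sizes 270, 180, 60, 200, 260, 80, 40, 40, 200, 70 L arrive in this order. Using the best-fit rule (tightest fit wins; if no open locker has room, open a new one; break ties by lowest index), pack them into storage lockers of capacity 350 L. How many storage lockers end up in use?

5

  270 → locker 1 (new)  [load 270/350]
  180 → locker 2 (new)  [load 180/350]
  60 → locker 1  [load 330/350]
  200 → locker 3 (new)  [load 200/350]
  260 → locker 4 (new)  [load 260/350]
  80 → locker 4  [load 340/350]
  40 → locker 3  [load 240/350]
  40 → locker 3  [load 280/350]
  200 → locker 5 (new)  [load 200/350]
  70 → locker 3  [load 350/350]
5 storage lockers opened.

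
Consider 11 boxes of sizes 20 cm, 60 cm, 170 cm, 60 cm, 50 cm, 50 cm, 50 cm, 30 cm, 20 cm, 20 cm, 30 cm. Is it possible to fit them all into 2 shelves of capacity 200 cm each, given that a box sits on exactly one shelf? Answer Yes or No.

No

Total = 560 cm; ⌈560/200⌉ = 3.
At least 3 shelves are required, but only 2 are allowed.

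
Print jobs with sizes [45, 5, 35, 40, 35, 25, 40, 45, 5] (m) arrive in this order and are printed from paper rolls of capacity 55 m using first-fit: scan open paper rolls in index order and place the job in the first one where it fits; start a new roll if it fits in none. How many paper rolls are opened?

  45 → roll 1 (new)  [load 45/55]
  5 → roll 1  [load 50/55]
  35 → roll 2 (new)  [load 35/55]
  40 → roll 3 (new)  [load 40/55]
  35 → roll 4 (new)  [load 35/55]
  25 → roll 5 (new)  [load 25/55]
  40 → roll 6 (new)  [load 40/55]
  45 → roll 7 (new)  [load 45/55]
  5 → roll 1  [load 55/55]
7 paper rolls opened.

7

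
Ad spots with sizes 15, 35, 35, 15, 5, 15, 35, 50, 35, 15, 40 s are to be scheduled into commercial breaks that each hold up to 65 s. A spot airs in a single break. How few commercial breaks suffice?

Total = 50 + 40 + 35 + 35 + 35 + 35 + 15 + 15 + 15 + 15 + 5 = 295 s.
Lower bound: ⌈295/65⌉ = 5 commercial breaks.
Also, 6 ad spots each exceed 65/2 s, and no two of those can share a break, so at least 6 commercial breaks are needed.
A packing using 6 commercial breaks:
  break 1: 50 + 15 = 65
  break 2: 40 + 15 + 5 = 60
  break 3: 35 + 15 + 15 = 65
  break 4: 35 = 35
  break 5: 35 = 35
  break 6: 35 = 35
This matches the lower bound, so 6 is optimal.

6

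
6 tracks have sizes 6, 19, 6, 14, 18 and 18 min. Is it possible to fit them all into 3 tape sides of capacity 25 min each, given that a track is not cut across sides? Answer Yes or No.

Total = 81 min; ⌈81/25⌉ = 4.
At least 4 tape sides are required, but only 3 are allowed.

No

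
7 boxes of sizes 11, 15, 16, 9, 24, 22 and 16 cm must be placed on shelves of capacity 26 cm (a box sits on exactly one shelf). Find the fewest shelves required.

5

Total = 24 + 22 + 16 + 16 + 15 + 11 + 9 = 113 cm.
Lower bound: ⌈113/26⌉ = 5 shelves.
A packing using 5 shelves:
  shelf 1: 24 = 24
  shelf 2: 22 = 22
  shelf 3: 16 + 9 = 25
  shelf 4: 16 = 16
  shelf 5: 15 + 11 = 26
This matches the lower bound, so 5 is optimal.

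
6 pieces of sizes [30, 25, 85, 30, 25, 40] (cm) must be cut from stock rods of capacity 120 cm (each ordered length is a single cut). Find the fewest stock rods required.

Total = 85 + 40 + 30 + 30 + 25 + 25 = 235 cm.
Lower bound: ⌈235/120⌉ = 2 stock rods.
A packing using 2 stock rods:
  stock rod 1: 85 + 30 = 115
  stock rod 2: 40 + 30 + 25 + 25 = 120
This matches the lower bound, so 2 is optimal.

2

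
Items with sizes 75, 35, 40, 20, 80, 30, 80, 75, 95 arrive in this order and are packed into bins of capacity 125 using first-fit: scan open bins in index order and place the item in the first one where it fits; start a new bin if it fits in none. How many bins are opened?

  75 → bin 1 (new)  [load 75/125]
  35 → bin 1  [load 110/125]
  40 → bin 2 (new)  [load 40/125]
  20 → bin 2  [load 60/125]
  80 → bin 3 (new)  [load 80/125]
  30 → bin 2  [load 90/125]
  80 → bin 4 (new)  [load 80/125]
  75 → bin 5 (new)  [load 75/125]
  95 → bin 6 (new)  [load 95/125]
6 bins opened.

6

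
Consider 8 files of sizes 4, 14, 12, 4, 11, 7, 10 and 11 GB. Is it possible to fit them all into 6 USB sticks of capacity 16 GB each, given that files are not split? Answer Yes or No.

A valid assignment using 6 USB sticks:
  USB stick 1: 14 = 14
  USB stick 2: 12 + 4 = 16
  USB stick 3: 11 + 4 = 15
  USB stick 4: 11 = 11
  USB stick 5: 10 = 10
  USB stick 6: 7 = 7
Every load is within 16 GB, so 6 USB sticks suffice.

Yes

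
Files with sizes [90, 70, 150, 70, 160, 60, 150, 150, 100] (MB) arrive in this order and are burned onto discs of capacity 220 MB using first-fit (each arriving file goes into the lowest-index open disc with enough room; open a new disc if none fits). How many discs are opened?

6

  90 → disc 1 (new)  [load 90/220]
  70 → disc 1  [load 160/220]
  150 → disc 2 (new)  [load 150/220]
  70 → disc 2  [load 220/220]
  160 → disc 3 (new)  [load 160/220]
  60 → disc 1  [load 220/220]
  150 → disc 4 (new)  [load 150/220]
  150 → disc 5 (new)  [load 150/220]
  100 → disc 6 (new)  [load 100/220]
6 discs opened.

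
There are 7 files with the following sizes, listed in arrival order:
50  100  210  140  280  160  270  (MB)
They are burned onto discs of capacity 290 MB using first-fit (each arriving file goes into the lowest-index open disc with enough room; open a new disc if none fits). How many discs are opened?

5

  50 → disc 1 (new)  [load 50/290]
  100 → disc 1  [load 150/290]
  210 → disc 2 (new)  [load 210/290]
  140 → disc 1  [load 290/290]
  280 → disc 3 (new)  [load 280/290]
  160 → disc 4 (new)  [load 160/290]
  270 → disc 5 (new)  [load 270/290]
5 discs opened.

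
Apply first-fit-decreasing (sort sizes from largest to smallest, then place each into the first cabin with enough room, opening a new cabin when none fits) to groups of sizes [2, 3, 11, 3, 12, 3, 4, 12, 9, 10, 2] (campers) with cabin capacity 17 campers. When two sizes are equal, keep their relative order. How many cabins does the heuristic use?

Sorted descending: 12, 12, 11, 10, 9, 4, 3, 3, 3, 2, 2.
  12 → cabin 1 (new)  [load 12/17]
  12 → cabin 2 (new)  [load 12/17]
  11 → cabin 3 (new)  [load 11/17]
  10 → cabin 4 (new)  [load 10/17]
  9 → cabin 5 (new)  [load 9/17]
  4 → cabin 1  [load 16/17]
  3 → cabin 2  [load 15/17]
  3 → cabin 3  [load 14/17]
  3 → cabin 3  [load 17/17]
  2 → cabin 2  [load 17/17]
  2 → cabin 4  [load 12/17]
5 cabins opened.

5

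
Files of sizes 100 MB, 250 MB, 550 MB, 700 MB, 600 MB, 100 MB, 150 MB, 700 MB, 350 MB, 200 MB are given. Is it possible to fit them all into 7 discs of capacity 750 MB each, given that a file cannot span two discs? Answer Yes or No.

A valid assignment using 6 discs:
  disc 1: 700 = 700
  disc 2: 700 = 700
  disc 3: 600 + 150 = 750
  disc 4: 550 + 200 = 750
  disc 5: 350 + 250 + 100 = 700
  disc 6: 100 = 100
That uses only 6 ≤ 7, so 7 discs are enough.

Yes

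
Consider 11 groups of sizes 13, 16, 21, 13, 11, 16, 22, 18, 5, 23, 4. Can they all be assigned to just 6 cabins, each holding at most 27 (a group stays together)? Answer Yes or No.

Total = 162; ⌈162/27⌉ = 6.
The bound of 6 does not rule out 6, but exhaustive search shows no assignment into 6 cabins of capacity 27 exists — the minimum is 7.

No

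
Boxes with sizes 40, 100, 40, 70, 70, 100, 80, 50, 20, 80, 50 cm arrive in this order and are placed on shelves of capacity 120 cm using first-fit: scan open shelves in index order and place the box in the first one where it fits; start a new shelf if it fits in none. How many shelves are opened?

  40 → shelf 1 (new)  [load 40/120]
  100 → shelf 2 (new)  [load 100/120]
  40 → shelf 1  [load 80/120]
  70 → shelf 3 (new)  [load 70/120]
  70 → shelf 4 (new)  [load 70/120]
  100 → shelf 5 (new)  [load 100/120]
  80 → shelf 6 (new)  [load 80/120]
  50 → shelf 3  [load 120/120]
  20 → shelf 1  [load 100/120]
  80 → shelf 7 (new)  [load 80/120]
  50 → shelf 4  [load 120/120]
7 shelves opened.

7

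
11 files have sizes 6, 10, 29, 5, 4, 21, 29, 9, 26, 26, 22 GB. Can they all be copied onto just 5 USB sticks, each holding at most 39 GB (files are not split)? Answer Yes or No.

Total = 187 GB; ⌈187/39⌉ = 5.
6 files each exceed half the capacity and cannot share a USB stick, forcing at least 6 USB sticks.
At least 6 USB sticks are required, but only 5 are allowed.

No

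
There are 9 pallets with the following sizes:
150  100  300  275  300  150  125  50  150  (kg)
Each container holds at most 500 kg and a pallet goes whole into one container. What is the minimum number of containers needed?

4

Total = 300 + 300 + 275 + 150 + 150 + 150 + 125 + 100 + 50 = 1600 kg.
Lower bound: ⌈1600/500⌉ = 4 containers.
A packing using 4 containers:
  container 1: 300 + 150 + 50 = 500
  container 2: 300 + 150 = 450
  container 3: 275 + 150 = 425
  container 4: 125 + 100 = 225
This matches the lower bound, so 4 is optimal.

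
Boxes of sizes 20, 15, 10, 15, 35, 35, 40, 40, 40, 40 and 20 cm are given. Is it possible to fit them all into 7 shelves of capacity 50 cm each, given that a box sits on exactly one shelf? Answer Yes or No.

Yes

A valid assignment using 7 shelves:
  shelf 1: 40 + 10 = 50
  shelf 2: 40 = 40
  shelf 3: 40 = 40
  shelf 4: 40 = 40
  shelf 5: 35 + 15 = 50
  shelf 6: 35 + 15 = 50
  shelf 7: 20 + 20 = 40
Every load is within 50 cm, so 7 shelves suffice.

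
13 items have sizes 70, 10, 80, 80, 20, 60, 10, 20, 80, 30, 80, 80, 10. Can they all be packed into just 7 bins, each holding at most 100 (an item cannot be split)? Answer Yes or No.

Yes

A valid assignment using 7 bins:
  bin 1: 80 + 20 = 100
  bin 2: 80 + 20 = 100
  bin 3: 80 + 10 + 10 = 100
  bin 4: 80 + 10 = 90
  bin 5: 80 = 80
  bin 6: 70 + 30 = 100
  bin 7: 60 = 60
Every load is within 100, so 7 bins suffice.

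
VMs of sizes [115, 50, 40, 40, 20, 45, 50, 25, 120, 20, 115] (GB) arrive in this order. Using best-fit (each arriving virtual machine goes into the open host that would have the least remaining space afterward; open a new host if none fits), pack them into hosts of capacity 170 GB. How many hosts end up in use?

4

  115 → host 1 (new)  [load 115/170]
  50 → host 1  [load 165/170]
  40 → host 2 (new)  [load 40/170]
  40 → host 2  [load 80/170]
  20 → host 2  [load 100/170]
  45 → host 2  [load 145/170]
  50 → host 3 (new)  [load 50/170]
  25 → host 2  [load 170/170]
  120 → host 3  [load 170/170]
  20 → host 4 (new)  [load 20/170]
  115 → host 4  [load 135/170]
4 hosts opened.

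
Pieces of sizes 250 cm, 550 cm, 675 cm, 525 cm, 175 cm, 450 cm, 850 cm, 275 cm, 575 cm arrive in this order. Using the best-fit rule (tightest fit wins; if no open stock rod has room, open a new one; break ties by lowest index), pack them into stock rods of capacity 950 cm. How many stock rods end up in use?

  250 → stock rod 1 (new)  [load 250/950]
  550 → stock rod 1  [load 800/950]
  675 → stock rod 2 (new)  [load 675/950]
  525 → stock rod 3 (new)  [load 525/950]
  175 → stock rod 2  [load 850/950]
  450 → stock rod 4 (new)  [load 450/950]
  850 → stock rod 5 (new)  [load 850/950]
  275 → stock rod 3  [load 800/950]
  575 → stock rod 6 (new)  [load 575/950]
6 stock rods opened.

6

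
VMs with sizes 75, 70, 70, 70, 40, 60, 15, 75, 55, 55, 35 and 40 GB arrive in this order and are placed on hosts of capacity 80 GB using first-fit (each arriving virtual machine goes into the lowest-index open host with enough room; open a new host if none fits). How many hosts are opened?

10

  75 → host 1 (new)  [load 75/80]
  70 → host 2 (new)  [load 70/80]
  70 → host 3 (new)  [load 70/80]
  70 → host 4 (new)  [load 70/80]
  40 → host 5 (new)  [load 40/80]
  60 → host 6 (new)  [load 60/80]
  15 → host 5  [load 55/80]
  75 → host 7 (new)  [load 75/80]
  55 → host 8 (new)  [load 55/80]
  55 → host 9 (new)  [load 55/80]
  35 → host 10 (new)  [load 35/80]
  40 → host 10  [load 75/80]
10 hosts opened.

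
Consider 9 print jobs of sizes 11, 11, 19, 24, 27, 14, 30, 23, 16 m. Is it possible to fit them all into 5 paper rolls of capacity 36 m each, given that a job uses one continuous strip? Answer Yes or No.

No

Total = 175 m; ⌈175/36⌉ = 5.
The bound of 5 does not rule out 5, but exhaustive search shows no assignment into 5 paper rolls of capacity 36 m exists — the minimum is 6.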